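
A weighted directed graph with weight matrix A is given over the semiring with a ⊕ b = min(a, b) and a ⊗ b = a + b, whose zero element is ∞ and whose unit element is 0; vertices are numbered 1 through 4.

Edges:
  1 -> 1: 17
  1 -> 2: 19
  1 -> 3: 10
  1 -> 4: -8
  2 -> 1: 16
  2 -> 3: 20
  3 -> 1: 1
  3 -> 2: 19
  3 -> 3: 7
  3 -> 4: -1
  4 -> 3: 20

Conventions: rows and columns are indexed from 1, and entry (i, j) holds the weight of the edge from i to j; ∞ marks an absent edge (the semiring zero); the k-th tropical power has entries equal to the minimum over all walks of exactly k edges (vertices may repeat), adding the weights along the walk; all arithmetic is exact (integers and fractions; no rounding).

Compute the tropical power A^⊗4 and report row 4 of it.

A^⊗2:
  [11, 29, 12, 9]
  [21, 35, 26, 8]
  [8, 20, 11, -7]
  [21, 39, 27, 19]
A^⊗3:
  [13, 30, 19, 3]
  [27, 40, 28, 13]
  [12, 27, 13, 0]
  [28, 40, 31, 13]
A^⊗4:
  [20, 32, 23, 5]
  [29, 46, 33, 19]
  [14, 31, 20, 4]
  [32, 47, 33, 20]
Answer: row 4 of A^⊗4 = [32, 47, 33, 20]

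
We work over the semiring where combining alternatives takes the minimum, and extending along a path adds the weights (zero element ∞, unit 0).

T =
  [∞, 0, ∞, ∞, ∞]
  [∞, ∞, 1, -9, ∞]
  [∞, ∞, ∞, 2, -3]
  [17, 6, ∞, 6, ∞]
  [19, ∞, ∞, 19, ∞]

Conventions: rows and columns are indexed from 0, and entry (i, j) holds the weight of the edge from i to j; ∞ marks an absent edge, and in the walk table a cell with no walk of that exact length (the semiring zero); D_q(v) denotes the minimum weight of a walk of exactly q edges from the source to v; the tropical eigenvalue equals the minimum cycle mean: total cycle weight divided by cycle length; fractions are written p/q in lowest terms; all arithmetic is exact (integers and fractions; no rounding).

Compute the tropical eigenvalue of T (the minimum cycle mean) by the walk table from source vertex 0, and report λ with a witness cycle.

q=0: [0, ∞, ∞, ∞, ∞]
q=1: [∞, 0, ∞, ∞, ∞]
q=2: [∞, ∞, 1, -9, ∞]
q=3: [8, -3, ∞, -3, -2]
q=4: [14, 3, -2, -12, ∞]
q=5: [5, -6, 4, -6, -5]
Optimal cycle mean attained by: cycle 1->3->1, total (-9) + 6, length 2.
Answer: λ = -3/2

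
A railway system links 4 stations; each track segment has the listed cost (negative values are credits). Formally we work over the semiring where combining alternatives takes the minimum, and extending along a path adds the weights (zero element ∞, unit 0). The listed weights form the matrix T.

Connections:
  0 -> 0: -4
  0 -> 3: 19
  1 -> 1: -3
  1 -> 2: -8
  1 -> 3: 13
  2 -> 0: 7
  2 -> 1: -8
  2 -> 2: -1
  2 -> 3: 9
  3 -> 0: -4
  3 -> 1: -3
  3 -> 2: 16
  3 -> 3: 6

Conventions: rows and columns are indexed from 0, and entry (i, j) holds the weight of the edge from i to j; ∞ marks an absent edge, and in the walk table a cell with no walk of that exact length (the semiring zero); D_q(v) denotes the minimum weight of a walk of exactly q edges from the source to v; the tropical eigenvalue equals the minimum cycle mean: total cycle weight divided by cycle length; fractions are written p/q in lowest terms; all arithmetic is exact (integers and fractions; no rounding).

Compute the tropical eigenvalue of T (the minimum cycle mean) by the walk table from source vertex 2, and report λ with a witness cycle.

q=0: [∞, ∞, 0, ∞]
q=1: [7, -8, -1, 9]
q=2: [3, -11, -16, 5]
q=3: [-9, -24, -19, -7]
q=4: [-13, -27, -32, -11]
Optimal cycle mean attained by: cycle 1->2->1, total (-8) + (-8), length 2.
Answer: λ = -8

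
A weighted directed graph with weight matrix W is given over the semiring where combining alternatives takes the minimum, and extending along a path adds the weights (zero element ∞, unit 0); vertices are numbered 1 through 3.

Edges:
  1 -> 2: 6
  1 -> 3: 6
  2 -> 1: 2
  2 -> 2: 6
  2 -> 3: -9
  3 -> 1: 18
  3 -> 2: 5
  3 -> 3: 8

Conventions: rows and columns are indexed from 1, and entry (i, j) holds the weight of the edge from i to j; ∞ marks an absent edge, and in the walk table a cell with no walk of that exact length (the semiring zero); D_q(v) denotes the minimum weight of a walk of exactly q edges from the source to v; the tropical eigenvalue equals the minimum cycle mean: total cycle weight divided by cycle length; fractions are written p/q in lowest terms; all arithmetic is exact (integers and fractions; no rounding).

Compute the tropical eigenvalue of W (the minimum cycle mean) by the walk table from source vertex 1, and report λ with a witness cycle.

q=0: [0, ∞, ∞]
q=1: [∞, 6, 6]
q=2: [8, 11, -3]
q=3: [13, 2, 2]
Optimal cycle mean attained by: cycle 2->3->2, total (-9) + 5, length 2.
Answer: λ = -2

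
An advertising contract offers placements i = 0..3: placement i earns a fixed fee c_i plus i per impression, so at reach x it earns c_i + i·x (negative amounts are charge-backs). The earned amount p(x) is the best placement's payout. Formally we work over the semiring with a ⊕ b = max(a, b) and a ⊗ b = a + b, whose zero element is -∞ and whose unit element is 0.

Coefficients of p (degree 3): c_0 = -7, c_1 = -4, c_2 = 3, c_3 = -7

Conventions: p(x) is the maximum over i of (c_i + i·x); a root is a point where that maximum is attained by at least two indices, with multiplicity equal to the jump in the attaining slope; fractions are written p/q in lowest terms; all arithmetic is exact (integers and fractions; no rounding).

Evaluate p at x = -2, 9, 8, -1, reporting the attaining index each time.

p(-2) = max(-7+0·(-2)=-7, -4+1·(-2)=-6, 3+2·(-2)=-1, -7+3·(-2)=-13) = -1 (attained by i=2)
p(9) = max(-7+0·9=-7, -4+1·9=5, 3+2·9=21, -7+3·9=20) = 21 (attained by i=2)
p(8) = max(-7+0·8=-7, -4+1·8=4, 3+2·8=19, -7+3·8=17) = 19 (attained by i=2)
p(-1) = max(-7+0·(-1)=-7, -4+1·(-1)=-5, 3+2·(-1)=1, -7+3·(-1)=-10) = 1 (attained by i=2)
Answer: p(-2) = -1; p(9) = 21; p(8) = 19; p(-1) = 1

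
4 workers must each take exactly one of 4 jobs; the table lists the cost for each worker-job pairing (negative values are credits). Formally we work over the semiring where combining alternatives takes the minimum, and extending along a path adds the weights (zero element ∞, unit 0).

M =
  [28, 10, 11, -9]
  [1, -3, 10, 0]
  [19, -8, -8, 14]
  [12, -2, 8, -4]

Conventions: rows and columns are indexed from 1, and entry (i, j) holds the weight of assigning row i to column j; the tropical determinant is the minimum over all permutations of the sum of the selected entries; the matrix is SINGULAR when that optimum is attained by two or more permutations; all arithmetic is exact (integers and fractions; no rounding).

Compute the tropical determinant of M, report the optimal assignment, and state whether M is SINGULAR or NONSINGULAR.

σ = (1, 2, 3, 4): 28 + (-3) + (-8) + (-4) = 13
σ = (1, 2, 4, 3): 28 + (-3) + 14 + 8 = 47
σ = (1, 3, 2, 4): 28 + 10 + (-8) + (-4) = 26
σ = (1, 3, 4, 2): 28 + 10 + 14 + (-2) = 50
σ = (1, 4, 2, 3): 28 + 0 + (-8) + 8 = 28
σ = (1, 4, 3, 2): 28 + 0 + (-8) + (-2) = 18
σ = (2, 1, 3, 4): 10 + 1 + (-8) + (-4) = -1
σ = (2, 1, 4, 3): 10 + 1 + 14 + 8 = 33
σ = (2, 3, 1, 4): 10 + 10 + 19 + (-4) = 35
σ = (2, 3, 4, 1): 10 + 10 + 14 + 12 = 46
σ = (2, 4, 1, 3): 10 + 0 + 19 + 8 = 37
σ = (2, 4, 3, 1): 10 + 0 + (-8) + 12 = 14
σ = (3, 1, 2, 4): 11 + 1 + (-8) + (-4) = 0
σ = (3, 1, 4, 2): 11 + 1 + 14 + (-2) = 24
σ = (3, 2, 1, 4): 11 + (-3) + 19 + (-4) = 23
σ = (3, 2, 4, 1): 11 + (-3) + 14 + 12 = 34
σ = (3, 4, 1, 2): 11 + 0 + 19 + (-2) = 28
σ = (3, 4, 2, 1): 11 + 0 + (-8) + 12 = 15
σ = (4, 1, 2, 3): (-9) + 1 + (-8) + 8 = -8
σ = (4, 1, 3, 2): (-9) + 1 + (-8) + (-2) = -18
σ = (4, 2, 1, 3): (-9) + (-3) + 19 + 8 = 15
σ = (4, 2, 3, 1): (-9) + (-3) + (-8) + 12 = -8
σ = (4, 3, 1, 2): (-9) + 10 + 19 + (-2) = 18
σ = (4, 3, 2, 1): (-9) + 10 + (-8) + 12 = 5
Optimal value attained by: σ = (4, 1, 3, 2).
Answer: det⊕(M) = -18; verdict: NONSINGULAR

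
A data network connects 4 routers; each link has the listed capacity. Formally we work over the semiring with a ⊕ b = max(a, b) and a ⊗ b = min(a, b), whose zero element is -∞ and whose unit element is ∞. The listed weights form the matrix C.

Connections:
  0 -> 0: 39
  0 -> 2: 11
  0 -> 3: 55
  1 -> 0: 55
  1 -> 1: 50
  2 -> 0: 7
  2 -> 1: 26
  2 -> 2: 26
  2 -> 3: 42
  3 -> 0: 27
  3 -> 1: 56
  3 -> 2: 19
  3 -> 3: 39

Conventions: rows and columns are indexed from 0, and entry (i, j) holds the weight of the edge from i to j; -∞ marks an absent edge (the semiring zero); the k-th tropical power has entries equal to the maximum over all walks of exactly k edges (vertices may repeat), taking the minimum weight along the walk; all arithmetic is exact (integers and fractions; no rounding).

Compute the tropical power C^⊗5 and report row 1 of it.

C^⊗2:
  [39, 55, 19, 39]
  [50, 50, 11, 55]
  [27, 42, 26, 39]
  [55, 50, 19, 39]
C^⊗3:
  [55, 50, 19, 39]
  [50, 55, 19, 50]
  [42, 42, 26, 39]
  [50, 50, 19, 55]
C^⊗4:
  [50, 50, 19, 55]
  [55, 50, 19, 50]
  [42, 42, 26, 42]
  [50, 55, 19, 50]
C^⊗5:
  [50, 55, 19, 50]
  [50, 50, 19, 55]
  [42, 42, 26, 42]
  [55, 50, 19, 50]
Answer: row 1 of C^⊗5 = [50, 50, 19, 55]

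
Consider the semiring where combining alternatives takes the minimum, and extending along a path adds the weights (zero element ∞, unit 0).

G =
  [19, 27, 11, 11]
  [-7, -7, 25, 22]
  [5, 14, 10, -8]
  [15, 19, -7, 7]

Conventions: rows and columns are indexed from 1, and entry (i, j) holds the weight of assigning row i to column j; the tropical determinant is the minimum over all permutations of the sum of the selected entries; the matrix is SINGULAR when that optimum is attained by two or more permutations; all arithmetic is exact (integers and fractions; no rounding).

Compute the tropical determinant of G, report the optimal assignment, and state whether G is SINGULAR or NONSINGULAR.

σ = (1, 2, 3, 4): 19 + (-7) + 10 + 7 = 29
σ = (1, 2, 4, 3): 19 + (-7) + (-8) + (-7) = -3
σ = (1, 3, 2, 4): 19 + 25 + 14 + 7 = 65
σ = (1, 3, 4, 2): 19 + 25 + (-8) + 19 = 55
σ = (1, 4, 2, 3): 19 + 22 + 14 + (-7) = 48
σ = (1, 4, 3, 2): 19 + 22 + 10 + 19 = 70
σ = (2, 1, 3, 4): 27 + (-7) + 10 + 7 = 37
σ = (2, 1, 4, 3): 27 + (-7) + (-8) + (-7) = 5
σ = (2, 3, 1, 4): 27 + 25 + 5 + 7 = 64
σ = (2, 3, 4, 1): 27 + 25 + (-8) + 15 = 59
σ = (2, 4, 1, 3): 27 + 22 + 5 + (-7) = 47
σ = (2, 4, 3, 1): 27 + 22 + 10 + 15 = 74
σ = (3, 1, 2, 4): 11 + (-7) + 14 + 7 = 25
σ = (3, 1, 4, 2): 11 + (-7) + (-8) + 19 = 15
σ = (3, 2, 1, 4): 11 + (-7) + 5 + 7 = 16
σ = (3, 2, 4, 1): 11 + (-7) + (-8) + 15 = 11
σ = (3, 4, 1, 2): 11 + 22 + 5 + 19 = 57
σ = (3, 4, 2, 1): 11 + 22 + 14 + 15 = 62
σ = (4, 1, 2, 3): 11 + (-7) + 14 + (-7) = 11
σ = (4, 1, 3, 2): 11 + (-7) + 10 + 19 = 33
σ = (4, 2, 1, 3): 11 + (-7) + 5 + (-7) = 2
σ = (4, 2, 3, 1): 11 + (-7) + 10 + 15 = 29
σ = (4, 3, 1, 2): 11 + 25 + 5 + 19 = 60
σ = (4, 3, 2, 1): 11 + 25 + 14 + 15 = 65
Optimal value attained by: σ = (1, 2, 4, 3).
Answer: det⊕(G) = -3; verdict: NONSINGULAR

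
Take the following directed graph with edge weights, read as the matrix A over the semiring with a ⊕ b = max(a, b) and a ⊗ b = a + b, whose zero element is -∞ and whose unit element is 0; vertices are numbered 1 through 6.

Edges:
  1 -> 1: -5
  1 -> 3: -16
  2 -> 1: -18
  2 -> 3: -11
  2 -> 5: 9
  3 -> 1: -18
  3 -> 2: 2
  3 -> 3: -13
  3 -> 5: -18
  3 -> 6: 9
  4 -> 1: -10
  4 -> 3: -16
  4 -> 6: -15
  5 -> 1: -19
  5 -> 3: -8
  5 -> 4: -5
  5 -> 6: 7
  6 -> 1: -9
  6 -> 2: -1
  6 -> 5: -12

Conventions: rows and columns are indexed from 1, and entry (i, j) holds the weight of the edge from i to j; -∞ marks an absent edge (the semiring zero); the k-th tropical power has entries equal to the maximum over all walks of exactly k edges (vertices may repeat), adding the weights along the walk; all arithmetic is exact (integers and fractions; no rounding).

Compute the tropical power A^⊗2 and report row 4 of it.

A^⊗2:
  [-10, -14, -21, -∞, -34, -7]
  [-10, -9, 1, 4, -29, 16]
  [0, 8, -9, -23, 11, -4]
  [-15, -14, -26, -∞, -27, -7]
  [-2, 6, -21, -∞, -5, 1]
  [-14, -∞, -12, -17, 8, -5]
Answer: row 4 of A^⊗2 = [-15, -14, -26, -∞, -27, -7]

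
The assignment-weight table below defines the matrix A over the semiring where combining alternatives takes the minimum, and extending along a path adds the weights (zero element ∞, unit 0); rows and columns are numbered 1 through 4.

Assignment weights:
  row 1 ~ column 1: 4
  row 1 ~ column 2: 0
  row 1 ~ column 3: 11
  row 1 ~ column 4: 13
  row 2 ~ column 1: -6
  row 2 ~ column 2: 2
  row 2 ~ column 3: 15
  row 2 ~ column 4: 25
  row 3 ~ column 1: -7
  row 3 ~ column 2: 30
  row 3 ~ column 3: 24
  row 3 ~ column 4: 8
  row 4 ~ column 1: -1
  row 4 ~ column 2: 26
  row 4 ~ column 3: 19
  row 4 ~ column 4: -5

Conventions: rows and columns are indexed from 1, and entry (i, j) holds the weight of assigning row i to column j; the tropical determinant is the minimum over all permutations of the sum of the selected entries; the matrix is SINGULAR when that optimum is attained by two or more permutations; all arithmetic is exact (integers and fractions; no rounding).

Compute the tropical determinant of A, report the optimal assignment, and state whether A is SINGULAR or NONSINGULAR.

σ = (1, 2, 3, 4): 4 + 2 + 24 + (-5) = 25
σ = (1, 2, 4, 3): 4 + 2 + 8 + 19 = 33
σ = (1, 3, 2, 4): 4 + 15 + 30 + (-5) = 44
σ = (1, 3, 4, 2): 4 + 15 + 8 + 26 = 53
σ = (1, 4, 2, 3): 4 + 25 + 30 + 19 = 78
σ = (1, 4, 3, 2): 4 + 25 + 24 + 26 = 79
σ = (2, 1, 3, 4): 0 + (-6) + 24 + (-5) = 13
σ = (2, 1, 4, 3): 0 + (-6) + 8 + 19 = 21
σ = (2, 3, 1, 4): 0 + 15 + (-7) + (-5) = 3
σ = (2, 3, 4, 1): 0 + 15 + 8 + (-1) = 22
σ = (2, 4, 1, 3): 0 + 25 + (-7) + 19 = 37
σ = (2, 4, 3, 1): 0 + 25 + 24 + (-1) = 48
σ = (3, 1, 2, 4): 11 + (-6) + 30 + (-5) = 30
σ = (3, 1, 4, 2): 11 + (-6) + 8 + 26 = 39
σ = (3, 2, 1, 4): 11 + 2 + (-7) + (-5) = 1
σ = (3, 2, 4, 1): 11 + 2 + 8 + (-1) = 20
σ = (3, 4, 1, 2): 11 + 25 + (-7) + 26 = 55
σ = (3, 4, 2, 1): 11 + 25 + 30 + (-1) = 65
σ = (4, 1, 2, 3): 13 + (-6) + 30 + 19 = 56
σ = (4, 1, 3, 2): 13 + (-6) + 24 + 26 = 57
σ = (4, 2, 1, 3): 13 + 2 + (-7) + 19 = 27
σ = (4, 2, 3, 1): 13 + 2 + 24 + (-1) = 38
σ = (4, 3, 1, 2): 13 + 15 + (-7) + 26 = 47
σ = (4, 3, 2, 1): 13 + 15 + 30 + (-1) = 57
Optimal value attained by: σ = (3, 2, 1, 4).
Answer: det⊕(A) = 1; verdict: NONSINGULAR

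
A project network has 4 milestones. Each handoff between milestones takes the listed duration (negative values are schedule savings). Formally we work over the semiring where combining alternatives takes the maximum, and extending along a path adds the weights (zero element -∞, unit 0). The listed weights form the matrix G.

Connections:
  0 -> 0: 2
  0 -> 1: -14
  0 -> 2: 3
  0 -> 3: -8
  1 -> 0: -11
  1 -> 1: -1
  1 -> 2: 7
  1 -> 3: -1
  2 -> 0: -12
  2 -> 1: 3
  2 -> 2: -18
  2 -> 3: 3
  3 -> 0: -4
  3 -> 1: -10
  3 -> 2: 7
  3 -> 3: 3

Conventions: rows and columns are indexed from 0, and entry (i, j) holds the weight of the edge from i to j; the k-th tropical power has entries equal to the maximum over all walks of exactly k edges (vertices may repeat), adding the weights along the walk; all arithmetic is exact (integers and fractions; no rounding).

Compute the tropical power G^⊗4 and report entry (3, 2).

G^⊗2:
  [4, 6, 5, 6]
  [-5, 10, 6, 10]
  [-1, 2, 10, 6]
  [-1, 10, 10, 10]
G^⊗3:
  [6, 8, 13, 9]
  [6, 9, 17, 13]
  [2, 13, 13, 13]
  [6, 13, 17, 13]
G^⊗4:
  [8, 16, 16, 16]
  [9, 20, 20, 20]
  [9, 16, 20, 16]
  [9, 20, 20, 20]
Key observation: the optimum is the walk 3->2->3->3->2, with weight 7 + 3 + 3 + 7 = 20.
Optimal value attained by: walk 3->2->3->3->2.
Answer: (G^⊗4)[3][2] = 20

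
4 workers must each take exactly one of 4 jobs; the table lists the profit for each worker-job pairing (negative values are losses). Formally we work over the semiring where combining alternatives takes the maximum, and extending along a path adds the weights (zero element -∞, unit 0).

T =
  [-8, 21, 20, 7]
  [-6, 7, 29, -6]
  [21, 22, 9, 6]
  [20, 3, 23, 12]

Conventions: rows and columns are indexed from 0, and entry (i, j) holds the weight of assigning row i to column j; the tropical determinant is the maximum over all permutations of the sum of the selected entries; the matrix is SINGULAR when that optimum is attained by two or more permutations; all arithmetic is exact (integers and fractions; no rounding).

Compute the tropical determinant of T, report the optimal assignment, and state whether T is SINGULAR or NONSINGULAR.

σ = (0, 1, 2, 3): (-8) + 7 + 9 + 12 = 20
σ = (0, 1, 3, 2): (-8) + 7 + 6 + 23 = 28
σ = (0, 2, 1, 3): (-8) + 29 + 22 + 12 = 55
σ = (0, 2, 3, 1): (-8) + 29 + 6 + 3 = 30
σ = (0, 3, 1, 2): (-8) + (-6) + 22 + 23 = 31
σ = (0, 3, 2, 1): (-8) + (-6) + 9 + 3 = -2
σ = (1, 0, 2, 3): 21 + (-6) + 9 + 12 = 36
σ = (1, 0, 3, 2): 21 + (-6) + 6 + 23 = 44
σ = (1, 2, 0, 3): 21 + 29 + 21 + 12 = 83
σ = (1, 2, 3, 0): 21 + 29 + 6 + 20 = 76
σ = (1, 3, 0, 2): 21 + (-6) + 21 + 23 = 59
σ = (1, 3, 2, 0): 21 + (-6) + 9 + 20 = 44
σ = (2, 0, 1, 3): 20 + (-6) + 22 + 12 = 48
σ = (2, 0, 3, 1): 20 + (-6) + 6 + 3 = 23
σ = (2, 1, 0, 3): 20 + 7 + 21 + 12 = 60
σ = (2, 1, 3, 0): 20 + 7 + 6 + 20 = 53
σ = (2, 3, 0, 1): 20 + (-6) + 21 + 3 = 38
σ = (2, 3, 1, 0): 20 + (-6) + 22 + 20 = 56
σ = (3, 0, 1, 2): 7 + (-6) + 22 + 23 = 46
σ = (3, 0, 2, 1): 7 + (-6) + 9 + 3 = 13
σ = (3, 1, 0, 2): 7 + 7 + 21 + 23 = 58
σ = (3, 1, 2, 0): 7 + 7 + 9 + 20 = 43
σ = (3, 2, 0, 1): 7 + 29 + 21 + 3 = 60
σ = (3, 2, 1, 0): 7 + 29 + 22 + 20 = 78
Optimal value attained by: σ = (1, 2, 0, 3).
Answer: det⊕(T) = 83; verdict: NONSINGULAR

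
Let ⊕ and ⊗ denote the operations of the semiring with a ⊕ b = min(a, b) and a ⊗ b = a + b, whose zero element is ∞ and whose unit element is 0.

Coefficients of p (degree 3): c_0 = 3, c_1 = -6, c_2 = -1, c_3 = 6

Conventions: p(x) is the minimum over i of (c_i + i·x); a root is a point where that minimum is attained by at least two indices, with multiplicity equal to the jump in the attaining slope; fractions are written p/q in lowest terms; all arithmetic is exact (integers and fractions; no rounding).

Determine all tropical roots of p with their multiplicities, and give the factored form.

hull edge (i=0, c=3) to (i=1, c=-6): slope -9, span 1
hull edge (i=1, c=-6) to (i=2, c=-1): slope 5, span 1
hull edge (i=2, c=-1) to (i=3, c=6): slope 7, span 1
Factored form: p(x) = 6 ⊗ (x ⊕ (-7)) ⊗ (x ⊕ (-5)) ⊗ (x ⊕ 9)
Answer: roots = -7 (mult 1), -5 (mult 1), 9 (mult 1)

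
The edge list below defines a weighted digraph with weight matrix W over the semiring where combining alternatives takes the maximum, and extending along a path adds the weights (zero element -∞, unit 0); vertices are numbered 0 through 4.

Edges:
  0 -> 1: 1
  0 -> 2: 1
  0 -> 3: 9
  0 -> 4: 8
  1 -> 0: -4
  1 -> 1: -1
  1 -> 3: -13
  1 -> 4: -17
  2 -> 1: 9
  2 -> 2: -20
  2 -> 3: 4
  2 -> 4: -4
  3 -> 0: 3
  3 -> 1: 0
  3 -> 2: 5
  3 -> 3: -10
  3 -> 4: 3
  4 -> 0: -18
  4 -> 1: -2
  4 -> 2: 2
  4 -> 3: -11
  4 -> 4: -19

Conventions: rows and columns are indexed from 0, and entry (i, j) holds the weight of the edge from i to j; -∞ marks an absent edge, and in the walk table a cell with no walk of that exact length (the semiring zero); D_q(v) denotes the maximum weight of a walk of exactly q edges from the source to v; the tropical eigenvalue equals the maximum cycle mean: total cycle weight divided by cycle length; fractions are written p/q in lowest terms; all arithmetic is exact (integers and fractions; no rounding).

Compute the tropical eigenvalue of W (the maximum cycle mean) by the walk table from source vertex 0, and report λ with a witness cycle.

q=0: [0, -∞, -∞, -∞, -∞]
q=1: [-∞, 1, 1, 9, 8]
q=2: [12, 10, 14, 5, 12]
q=3: [8, 23, 14, 21, 20]
q=4: [24, 23, 26, 18, 24]
q=5: [21, 35, 26, 33, 32]
Optimal cycle mean attained by: cycle 0->3->0, total 9 + 3, length 2.
Answer: λ = 6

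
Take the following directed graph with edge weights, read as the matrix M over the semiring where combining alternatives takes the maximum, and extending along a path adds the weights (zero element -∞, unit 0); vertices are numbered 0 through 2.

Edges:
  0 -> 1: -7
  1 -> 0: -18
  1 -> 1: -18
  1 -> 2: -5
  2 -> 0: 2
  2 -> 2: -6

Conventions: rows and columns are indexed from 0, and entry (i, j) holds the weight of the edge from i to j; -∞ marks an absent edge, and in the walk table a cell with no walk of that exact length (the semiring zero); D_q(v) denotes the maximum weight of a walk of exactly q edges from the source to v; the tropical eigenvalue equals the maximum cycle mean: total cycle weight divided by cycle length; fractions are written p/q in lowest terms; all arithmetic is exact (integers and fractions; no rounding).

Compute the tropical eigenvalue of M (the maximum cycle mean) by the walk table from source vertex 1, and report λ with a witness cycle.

q=0: [-∞, 0, -∞]
q=1: [-18, -18, -5]
q=2: [-3, -25, -11]
q=3: [-9, -10, -17]
Optimal cycle mean attained by: cycle 0->1->2->0, total (-7) + (-5) + 2, length 3.
Answer: λ = -10/3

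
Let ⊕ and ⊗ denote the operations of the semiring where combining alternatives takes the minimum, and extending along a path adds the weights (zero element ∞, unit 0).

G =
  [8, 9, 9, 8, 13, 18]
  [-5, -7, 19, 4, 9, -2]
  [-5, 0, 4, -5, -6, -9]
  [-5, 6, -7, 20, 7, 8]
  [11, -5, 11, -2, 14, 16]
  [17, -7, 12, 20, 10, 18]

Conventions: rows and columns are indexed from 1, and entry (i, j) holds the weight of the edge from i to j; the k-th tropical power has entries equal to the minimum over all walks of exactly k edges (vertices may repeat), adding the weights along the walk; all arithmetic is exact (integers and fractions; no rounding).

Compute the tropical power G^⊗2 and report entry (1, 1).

G^⊗2:
  [3, 2, 1, 4, 3, 0]
  [-12, -14, -3, -3, 2, -9]
  [-10, -16, -12, -8, -2, -5]
  [-12, -7, -3, -12, -13, -16]
  [-10, -12, -9, -1, 4, -7]
  [-12, -14, 12, -3, 2, -9]
Key observation: the optimum is the walk 1->4->1, with weight 8 + (-5) = 3.
Optimal value attained by: walk 1->4->1.
Answer: (G^⊗2)[1][1] = 3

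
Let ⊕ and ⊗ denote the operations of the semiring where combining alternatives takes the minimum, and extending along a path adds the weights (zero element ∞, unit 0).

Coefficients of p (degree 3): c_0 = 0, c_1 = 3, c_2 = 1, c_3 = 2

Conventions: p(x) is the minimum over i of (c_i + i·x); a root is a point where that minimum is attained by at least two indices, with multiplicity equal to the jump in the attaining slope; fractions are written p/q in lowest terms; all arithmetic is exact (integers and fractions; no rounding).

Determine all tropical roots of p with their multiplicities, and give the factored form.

hull edge (i=0, c=0) to (i=2, c=1): slope 1/2, span 2
hull edge (i=2, c=1) to (i=3, c=2): slope 1, span 1
Factored form: p(x) = 2 ⊗ (x ⊕ (-1)) ⊗ (x ⊕ (-1/2)) ⊗ (x ⊕ (-1/2))
Answer: roots = -1 (mult 1), -1/2 (mult 2)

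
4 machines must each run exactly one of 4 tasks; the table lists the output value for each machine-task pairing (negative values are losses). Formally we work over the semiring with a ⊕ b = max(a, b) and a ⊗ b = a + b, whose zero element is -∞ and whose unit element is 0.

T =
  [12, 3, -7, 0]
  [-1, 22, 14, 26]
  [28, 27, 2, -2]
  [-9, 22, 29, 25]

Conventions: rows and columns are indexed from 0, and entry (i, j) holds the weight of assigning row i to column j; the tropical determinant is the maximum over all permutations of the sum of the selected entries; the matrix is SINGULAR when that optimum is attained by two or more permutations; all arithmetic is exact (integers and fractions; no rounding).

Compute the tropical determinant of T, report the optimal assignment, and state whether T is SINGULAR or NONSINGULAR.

σ = (0, 1, 2, 3): 12 + 22 + 2 + 25 = 61
σ = (0, 1, 3, 2): 12 + 22 + (-2) + 29 = 61
σ = (0, 2, 1, 3): 12 + 14 + 27 + 25 = 78
σ = (0, 2, 3, 1): 12 + 14 + (-2) + 22 = 46
σ = (0, 3, 1, 2): 12 + 26 + 27 + 29 = 94
σ = (0, 3, 2, 1): 12 + 26 + 2 + 22 = 62
σ = (1, 0, 2, 3): 3 + (-1) + 2 + 25 = 29
σ = (1, 0, 3, 2): 3 + (-1) + (-2) + 29 = 29
σ = (1, 2, 0, 3): 3 + 14 + 28 + 25 = 70
σ = (1, 2, 3, 0): 3 + 14 + (-2) + (-9) = 6
σ = (1, 3, 0, 2): 3 + 26 + 28 + 29 = 86
σ = (1, 3, 2, 0): 3 + 26 + 2 + (-9) = 22
σ = (2, 0, 1, 3): (-7) + (-1) + 27 + 25 = 44
σ = (2, 0, 3, 1): (-7) + (-1) + (-2) + 22 = 12
σ = (2, 1, 0, 3): (-7) + 22 + 28 + 25 = 68
σ = (2, 1, 3, 0): (-7) + 22 + (-2) + (-9) = 4
σ = (2, 3, 0, 1): (-7) + 26 + 28 + 22 = 69
σ = (2, 3, 1, 0): (-7) + 26 + 27 + (-9) = 37
σ = (3, 0, 1, 2): 0 + (-1) + 27 + 29 = 55
σ = (3, 0, 2, 1): 0 + (-1) + 2 + 22 = 23
σ = (3, 1, 0, 2): 0 + 22 + 28 + 29 = 79
σ = (3, 1, 2, 0): 0 + 22 + 2 + (-9) = 15
σ = (3, 2, 0, 1): 0 + 14 + 28 + 22 = 64
σ = (3, 2, 1, 0): 0 + 14 + 27 + (-9) = 32
Optimal value attained by: σ = (0, 3, 1, 2).
Answer: det⊕(T) = 94; verdict: NONSINGULAR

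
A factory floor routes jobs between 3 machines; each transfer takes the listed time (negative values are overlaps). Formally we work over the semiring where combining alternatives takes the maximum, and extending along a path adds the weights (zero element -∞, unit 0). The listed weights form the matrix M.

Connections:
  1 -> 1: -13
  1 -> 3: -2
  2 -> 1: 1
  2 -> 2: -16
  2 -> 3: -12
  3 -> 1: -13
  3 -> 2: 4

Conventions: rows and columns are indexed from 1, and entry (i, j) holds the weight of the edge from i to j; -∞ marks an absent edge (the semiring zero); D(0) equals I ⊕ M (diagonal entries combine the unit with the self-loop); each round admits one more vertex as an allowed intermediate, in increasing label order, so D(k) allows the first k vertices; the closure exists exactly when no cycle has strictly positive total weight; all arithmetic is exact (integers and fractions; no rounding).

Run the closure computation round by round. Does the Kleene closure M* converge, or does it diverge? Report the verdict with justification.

D(0):
  [0, -∞, -2]
  [1, 0, -12]
  [-13, 4, 0]
D(1):
  [0, -∞, -2]
  [1, 0, -1]
  [-13, 4, 0]
Detection: at round 2, diagonal entry (3, 3) turns strictly positive.
Key observation: the cycle 3->2->1->3 has total weight 4 + 1 + (-2), which is strictly positive.
Answer: DIVERGES — positive cycle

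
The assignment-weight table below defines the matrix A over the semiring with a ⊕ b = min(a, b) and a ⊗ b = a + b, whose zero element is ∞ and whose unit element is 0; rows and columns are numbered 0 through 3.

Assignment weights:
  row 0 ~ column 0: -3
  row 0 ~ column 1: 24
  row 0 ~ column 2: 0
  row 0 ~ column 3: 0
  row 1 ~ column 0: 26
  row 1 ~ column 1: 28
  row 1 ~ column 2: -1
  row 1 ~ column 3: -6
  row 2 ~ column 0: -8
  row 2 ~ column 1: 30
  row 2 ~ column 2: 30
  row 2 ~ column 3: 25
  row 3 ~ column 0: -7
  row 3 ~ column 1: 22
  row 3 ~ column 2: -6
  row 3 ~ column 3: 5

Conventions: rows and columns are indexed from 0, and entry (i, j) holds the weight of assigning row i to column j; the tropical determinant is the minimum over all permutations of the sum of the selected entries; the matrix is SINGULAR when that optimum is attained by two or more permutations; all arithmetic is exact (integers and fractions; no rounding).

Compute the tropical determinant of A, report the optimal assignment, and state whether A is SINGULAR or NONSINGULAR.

σ = (0, 1, 2, 3): (-3) + 28 + 30 + 5 = 60
σ = (0, 1, 3, 2): (-3) + 28 + 25 + (-6) = 44
σ = (0, 2, 1, 3): (-3) + (-1) + 30 + 5 = 31
σ = (0, 2, 3, 1): (-3) + (-1) + 25 + 22 = 43
σ = (0, 3, 1, 2): (-3) + (-6) + 30 + (-6) = 15
σ = (0, 3, 2, 1): (-3) + (-6) + 30 + 22 = 43
σ = (1, 0, 2, 3): 24 + 26 + 30 + 5 = 85
σ = (1, 0, 3, 2): 24 + 26 + 25 + (-6) = 69
σ = (1, 2, 0, 3): 24 + (-1) + (-8) + 5 = 20
σ = (1, 2, 3, 0): 24 + (-1) + 25 + (-7) = 41
σ = (1, 3, 0, 2): 24 + (-6) + (-8) + (-6) = 4
σ = (1, 3, 2, 0): 24 + (-6) + 30 + (-7) = 41
σ = (2, 0, 1, 3): 0 + 26 + 30 + 5 = 61
σ = (2, 0, 3, 1): 0 + 26 + 25 + 22 = 73
σ = (2, 1, 0, 3): 0 + 28 + (-8) + 5 = 25
σ = (2, 1, 3, 0): 0 + 28 + 25 + (-7) = 46
σ = (2, 3, 0, 1): 0 + (-6) + (-8) + 22 = 8
σ = (2, 3, 1, 0): 0 + (-6) + 30 + (-7) = 17
σ = (3, 0, 1, 2): 0 + 26 + 30 + (-6) = 50
σ = (3, 0, 2, 1): 0 + 26 + 30 + 22 = 78
σ = (3, 1, 0, 2): 0 + 28 + (-8) + (-6) = 14
σ = (3, 1, 2, 0): 0 + 28 + 30 + (-7) = 51
σ = (3, 2, 0, 1): 0 + (-1) + (-8) + 22 = 13
σ = (3, 2, 1, 0): 0 + (-1) + 30 + (-7) = 22
Optimal value attained by: σ = (1, 3, 0, 2).
Answer: det⊕(A) = 4; verdict: NONSINGULAR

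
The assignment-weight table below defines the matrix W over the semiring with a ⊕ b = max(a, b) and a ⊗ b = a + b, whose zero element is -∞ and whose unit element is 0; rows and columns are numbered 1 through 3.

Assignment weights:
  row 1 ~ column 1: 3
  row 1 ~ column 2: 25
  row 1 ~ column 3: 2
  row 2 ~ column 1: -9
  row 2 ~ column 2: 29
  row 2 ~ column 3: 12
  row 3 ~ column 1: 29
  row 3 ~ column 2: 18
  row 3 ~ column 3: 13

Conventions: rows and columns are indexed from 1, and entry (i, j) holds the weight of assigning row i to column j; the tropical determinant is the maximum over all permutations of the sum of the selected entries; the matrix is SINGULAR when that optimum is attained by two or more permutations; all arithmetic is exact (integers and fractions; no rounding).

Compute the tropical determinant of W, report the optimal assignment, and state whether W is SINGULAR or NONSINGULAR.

σ = (1, 2, 3): 3 + 29 + 13 = 45
σ = (1, 3, 2): 3 + 12 + 18 = 33
σ = (2, 1, 3): 25 + (-9) + 13 = 29
σ = (2, 3, 1): 25 + 12 + 29 = 66
σ = (3, 1, 2): 2 + (-9) + 18 = 11
σ = (3, 2, 1): 2 + 29 + 29 = 60
Optimal value attained by: σ = (2, 3, 1).
Answer: det⊕(W) = 66; verdict: NONSINGULAR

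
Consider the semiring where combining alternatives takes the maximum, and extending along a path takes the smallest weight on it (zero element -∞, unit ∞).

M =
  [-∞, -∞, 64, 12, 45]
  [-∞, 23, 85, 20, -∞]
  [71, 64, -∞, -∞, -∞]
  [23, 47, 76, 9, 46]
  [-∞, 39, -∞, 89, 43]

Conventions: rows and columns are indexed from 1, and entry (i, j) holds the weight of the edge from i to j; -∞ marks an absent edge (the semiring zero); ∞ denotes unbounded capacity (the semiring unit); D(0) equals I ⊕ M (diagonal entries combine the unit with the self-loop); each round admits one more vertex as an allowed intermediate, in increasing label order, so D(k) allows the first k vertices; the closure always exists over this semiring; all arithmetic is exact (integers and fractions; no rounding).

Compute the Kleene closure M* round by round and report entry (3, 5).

D(0):
  [∞, -∞, 64, 12, 45]
  [-∞, ∞, 85, 20, -∞]
  [71, 64, ∞, -∞, -∞]
  [23, 47, 76, ∞, 46]
  [-∞, 39, -∞, 89, ∞]
D(1):
  [∞, -∞, 64, 12, 45]
  [-∞, ∞, 85, 20, -∞]
  [71, 64, ∞, 12, 45]
  [23, 47, 76, ∞, 46]
  [-∞, 39, -∞, 89, ∞]
D(2):
  [∞, -∞, 64, 12, 45]
  [-∞, ∞, 85, 20, -∞]
  [71, 64, ∞, 20, 45]
  [23, 47, 76, ∞, 46]
  [-∞, 39, 39, 89, ∞]
D(3):
  [∞, 64, 64, 20, 45]
  [71, ∞, 85, 20, 45]
  [71, 64, ∞, 20, 45]
  [71, 64, 76, ∞, 46]
  [39, 39, 39, 89, ∞]
D(4):
  [∞, 64, 64, 20, 45]
  [71, ∞, 85, 20, 45]
  [71, 64, ∞, 20, 45]
  [71, 64, 76, ∞, 46]
  [71, 64, 76, 89, ∞]
D(5):
  [∞, 64, 64, 45, 45]
  [71, ∞, 85, 45, 45]
  [71, 64, ∞, 45, 45]
  [71, 64, 76, ∞, 46]
  [71, 64, 76, 89, ∞]
Answer: M*[3][5] = 45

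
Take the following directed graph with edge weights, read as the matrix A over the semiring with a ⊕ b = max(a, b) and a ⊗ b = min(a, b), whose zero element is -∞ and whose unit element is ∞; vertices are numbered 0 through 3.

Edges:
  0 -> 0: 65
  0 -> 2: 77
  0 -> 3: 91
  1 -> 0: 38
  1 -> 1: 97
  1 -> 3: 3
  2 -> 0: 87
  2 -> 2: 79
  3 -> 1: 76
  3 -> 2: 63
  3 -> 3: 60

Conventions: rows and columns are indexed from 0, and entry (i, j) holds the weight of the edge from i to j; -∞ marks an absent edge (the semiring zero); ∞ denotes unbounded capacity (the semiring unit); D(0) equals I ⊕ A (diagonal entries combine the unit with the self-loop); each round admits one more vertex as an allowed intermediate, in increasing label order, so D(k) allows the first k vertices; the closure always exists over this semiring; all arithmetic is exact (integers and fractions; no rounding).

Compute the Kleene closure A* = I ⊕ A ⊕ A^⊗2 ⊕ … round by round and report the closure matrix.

D(0):
  [∞, -∞, 77, 91]
  [38, ∞, -∞, 3]
  [87, -∞, ∞, -∞]
  [-∞, 76, 63, ∞]
D(1):
  [∞, -∞, 77, 91]
  [38, ∞, 38, 38]
  [87, -∞, ∞, 87]
  [-∞, 76, 63, ∞]
D(2):
  [∞, -∞, 77, 91]
  [38, ∞, 38, 38]
  [87, -∞, ∞, 87]
  [38, 76, 63, ∞]
D(3):
  [∞, -∞, 77, 91]
  [38, ∞, 38, 38]
  [87, -∞, ∞, 87]
  [63, 76, 63, ∞]
D(4):
  [∞, 76, 77, 91]
  [38, ∞, 38, 38]
  [87, 76, ∞, 87]
  [63, 76, 63, ∞]
Answer: A* = [[∞, 76, 77, 91], [38, ∞, 38, 38], [87, 76, ∞, 87], [63, 76, 63, ∞]]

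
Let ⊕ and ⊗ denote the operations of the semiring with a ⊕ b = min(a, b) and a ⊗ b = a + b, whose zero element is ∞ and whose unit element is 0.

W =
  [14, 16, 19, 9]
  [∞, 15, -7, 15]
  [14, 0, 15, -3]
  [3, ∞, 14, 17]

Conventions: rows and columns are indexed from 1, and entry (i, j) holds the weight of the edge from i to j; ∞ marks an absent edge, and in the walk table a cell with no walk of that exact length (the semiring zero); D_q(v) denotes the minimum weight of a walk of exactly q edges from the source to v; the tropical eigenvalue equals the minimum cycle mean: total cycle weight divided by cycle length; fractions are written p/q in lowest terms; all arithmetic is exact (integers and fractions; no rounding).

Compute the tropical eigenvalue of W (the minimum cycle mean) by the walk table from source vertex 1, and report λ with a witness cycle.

q=0: [0, ∞, ∞, ∞]
q=1: [14, 16, 19, 9]
q=2: [12, 19, 9, 16]
q=3: [19, 9, 12, 6]
q=4: [9, 12, 2, 9]
Optimal cycle mean attained by: cycle 2->3->2, total (-7) + 0, length 2.
Answer: λ = -7/2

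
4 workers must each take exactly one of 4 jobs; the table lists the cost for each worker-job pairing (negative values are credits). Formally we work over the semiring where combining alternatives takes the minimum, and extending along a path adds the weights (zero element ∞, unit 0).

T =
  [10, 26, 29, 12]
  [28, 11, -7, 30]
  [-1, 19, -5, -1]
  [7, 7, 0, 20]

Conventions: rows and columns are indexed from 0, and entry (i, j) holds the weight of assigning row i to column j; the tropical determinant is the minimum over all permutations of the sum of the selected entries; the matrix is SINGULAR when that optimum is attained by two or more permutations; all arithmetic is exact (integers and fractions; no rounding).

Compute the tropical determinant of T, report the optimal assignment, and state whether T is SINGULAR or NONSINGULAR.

σ = (0, 1, 2, 3): 10 + 11 + (-5) + 20 = 36
σ = (0, 1, 3, 2): 10 + 11 + (-1) + 0 = 20
σ = (0, 2, 1, 3): 10 + (-7) + 19 + 20 = 42
σ = (0, 2, 3, 1): 10 + (-7) + (-1) + 7 = 9
σ = (0, 3, 1, 2): 10 + 30 + 19 + 0 = 59
σ = (0, 3, 2, 1): 10 + 30 + (-5) + 7 = 42
σ = (1, 0, 2, 3): 26 + 28 + (-5) + 20 = 69
σ = (1, 0, 3, 2): 26 + 28 + (-1) + 0 = 53
σ = (1, 2, 0, 3): 26 + (-7) + (-1) + 20 = 38
σ = (1, 2, 3, 0): 26 + (-7) + (-1) + 7 = 25
σ = (1, 3, 0, 2): 26 + 30 + (-1) + 0 = 55
σ = (1, 3, 2, 0): 26 + 30 + (-5) + 7 = 58
σ = (2, 0, 1, 3): 29 + 28 + 19 + 20 = 96
σ = (2, 0, 3, 1): 29 + 28 + (-1) + 7 = 63
σ = (2, 1, 0, 3): 29 + 11 + (-1) + 20 = 59
σ = (2, 1, 3, 0): 29 + 11 + (-1) + 7 = 46
σ = (2, 3, 0, 1): 29 + 30 + (-1) + 7 = 65
σ = (2, 3, 1, 0): 29 + 30 + 19 + 7 = 85
σ = (3, 0, 1, 2): 12 + 28 + 19 + 0 = 59
σ = (3, 0, 2, 1): 12 + 28 + (-5) + 7 = 42
σ = (3, 1, 0, 2): 12 + 11 + (-1) + 0 = 22
σ = (3, 1, 2, 0): 12 + 11 + (-5) + 7 = 25
σ = (3, 2, 0, 1): 12 + (-7) + (-1) + 7 = 11
σ = (3, 2, 1, 0): 12 + (-7) + 19 + 7 = 31
Optimal value attained by: σ = (0, 2, 3, 1).
Answer: det⊕(T) = 9; verdict: NONSINGULAR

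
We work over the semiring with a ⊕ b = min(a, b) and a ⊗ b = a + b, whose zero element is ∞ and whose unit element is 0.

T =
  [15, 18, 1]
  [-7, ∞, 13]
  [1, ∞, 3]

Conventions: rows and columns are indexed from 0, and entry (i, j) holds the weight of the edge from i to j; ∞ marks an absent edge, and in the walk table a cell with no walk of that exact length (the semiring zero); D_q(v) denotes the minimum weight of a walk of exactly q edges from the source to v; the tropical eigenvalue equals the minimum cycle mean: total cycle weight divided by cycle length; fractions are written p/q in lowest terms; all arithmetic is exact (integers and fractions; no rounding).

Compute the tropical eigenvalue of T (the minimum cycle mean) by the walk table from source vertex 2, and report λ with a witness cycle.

q=0: [∞, ∞, 0]
q=1: [1, ∞, 3]
q=2: [4, 19, 2]
q=3: [3, 22, 5]
Optimal cycle mean attained by: cycle 0->2->0, total 1 + 1, length 2.
Answer: λ = 1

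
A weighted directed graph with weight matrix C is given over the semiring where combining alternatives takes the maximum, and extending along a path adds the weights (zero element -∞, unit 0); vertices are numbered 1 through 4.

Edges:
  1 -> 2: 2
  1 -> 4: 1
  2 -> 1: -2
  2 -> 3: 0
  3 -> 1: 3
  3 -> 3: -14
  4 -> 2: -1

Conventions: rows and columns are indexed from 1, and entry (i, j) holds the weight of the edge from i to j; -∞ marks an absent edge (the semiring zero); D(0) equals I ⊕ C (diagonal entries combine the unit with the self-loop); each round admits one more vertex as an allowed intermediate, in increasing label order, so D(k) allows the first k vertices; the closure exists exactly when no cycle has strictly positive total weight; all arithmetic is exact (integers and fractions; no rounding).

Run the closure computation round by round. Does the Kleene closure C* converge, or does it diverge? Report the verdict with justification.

D(0):
  [0, 2, -∞, 1]
  [-2, 0, 0, -∞]
  [3, -∞, 0, -∞]
  [-∞, -1, -∞, 0]
D(1):
  [0, 2, -∞, 1]
  [-2, 0, 0, -1]
  [3, 5, 0, 4]
  [-∞, -1, -∞, 0]
Detection: at round 2, diagonal entry (3, 3) turns strictly positive.
Key observation: the cycle 3->1->2->3 has total weight 3 + 2 + 0, which is strictly positive.
Answer: DIVERGES — positive cycle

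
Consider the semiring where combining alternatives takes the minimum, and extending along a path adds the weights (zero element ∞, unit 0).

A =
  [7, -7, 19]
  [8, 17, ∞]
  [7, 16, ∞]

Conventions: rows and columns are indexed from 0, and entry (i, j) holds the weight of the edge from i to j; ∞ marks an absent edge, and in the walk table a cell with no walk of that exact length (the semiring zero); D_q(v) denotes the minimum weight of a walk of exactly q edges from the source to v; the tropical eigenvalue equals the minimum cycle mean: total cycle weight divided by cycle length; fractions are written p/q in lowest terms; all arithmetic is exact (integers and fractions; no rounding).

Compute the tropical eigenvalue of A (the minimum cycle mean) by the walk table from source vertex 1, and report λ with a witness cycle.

q=0: [∞, 0, ∞]
q=1: [8, 17, ∞]
q=2: [15, 1, 27]
q=3: [9, 8, 34]
Optimal cycle mean attained by: cycle 0->1->0, total (-7) + 8, length 2.
Answer: λ = 1/2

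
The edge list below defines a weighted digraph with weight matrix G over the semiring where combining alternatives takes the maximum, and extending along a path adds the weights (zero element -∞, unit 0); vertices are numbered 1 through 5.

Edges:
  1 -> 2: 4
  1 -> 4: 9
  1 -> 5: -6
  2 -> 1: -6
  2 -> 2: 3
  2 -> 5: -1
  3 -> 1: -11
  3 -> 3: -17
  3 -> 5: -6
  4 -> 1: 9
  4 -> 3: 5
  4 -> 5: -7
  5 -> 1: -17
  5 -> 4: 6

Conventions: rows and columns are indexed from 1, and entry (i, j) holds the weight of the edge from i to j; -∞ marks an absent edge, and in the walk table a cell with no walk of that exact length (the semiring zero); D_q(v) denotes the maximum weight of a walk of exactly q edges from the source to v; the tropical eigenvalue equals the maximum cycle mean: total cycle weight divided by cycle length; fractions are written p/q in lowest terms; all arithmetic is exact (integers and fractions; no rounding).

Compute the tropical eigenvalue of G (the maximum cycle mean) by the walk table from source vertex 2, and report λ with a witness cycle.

q=0: [-∞, 0, -∞, -∞, -∞]
q=1: [-6, 3, -∞, -∞, -1]
q=2: [-3, 6, -∞, 5, 2]
q=3: [14, 9, 10, 8, 5]
q=4: [17, 18, 13, 23, 8]
q=5: [32, 21, 28, 26, 17]
Optimal cycle mean attained by: cycle 1->4->1, total 9 + 9, length 2.
Answer: λ = 9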